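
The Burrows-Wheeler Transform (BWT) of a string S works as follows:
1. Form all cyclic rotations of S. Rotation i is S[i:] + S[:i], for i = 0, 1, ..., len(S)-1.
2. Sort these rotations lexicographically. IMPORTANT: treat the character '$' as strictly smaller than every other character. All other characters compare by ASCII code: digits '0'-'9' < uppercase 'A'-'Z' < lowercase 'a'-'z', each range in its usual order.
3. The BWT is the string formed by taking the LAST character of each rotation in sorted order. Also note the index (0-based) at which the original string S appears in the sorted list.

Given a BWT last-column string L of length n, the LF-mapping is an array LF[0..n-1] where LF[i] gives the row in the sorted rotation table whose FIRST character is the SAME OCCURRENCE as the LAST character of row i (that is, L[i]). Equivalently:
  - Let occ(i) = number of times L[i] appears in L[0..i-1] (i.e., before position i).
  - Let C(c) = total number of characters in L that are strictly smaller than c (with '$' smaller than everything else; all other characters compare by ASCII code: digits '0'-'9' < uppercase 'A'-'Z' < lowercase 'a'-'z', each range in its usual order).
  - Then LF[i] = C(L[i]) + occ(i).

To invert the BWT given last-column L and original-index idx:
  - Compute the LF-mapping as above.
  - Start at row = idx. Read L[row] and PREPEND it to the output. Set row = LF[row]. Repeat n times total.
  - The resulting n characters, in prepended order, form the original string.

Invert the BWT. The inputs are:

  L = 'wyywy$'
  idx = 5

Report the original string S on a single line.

Answer: yywyw$

Derivation:
LF mapping: 1 3 4 2 5 0
Walk LF starting at row 5, prepending L[row]:
  step 1: row=5, L[5]='$', prepend. Next row=LF[5]=0
  step 2: row=0, L[0]='w', prepend. Next row=LF[0]=1
  step 3: row=1, L[1]='y', prepend. Next row=LF[1]=3
  step 4: row=3, L[3]='w', prepend. Next row=LF[3]=2
  step 5: row=2, L[2]='y', prepend. Next row=LF[2]=4
  step 6: row=4, L[4]='y', prepend. Next row=LF[4]=5
Reversed output: yywyw$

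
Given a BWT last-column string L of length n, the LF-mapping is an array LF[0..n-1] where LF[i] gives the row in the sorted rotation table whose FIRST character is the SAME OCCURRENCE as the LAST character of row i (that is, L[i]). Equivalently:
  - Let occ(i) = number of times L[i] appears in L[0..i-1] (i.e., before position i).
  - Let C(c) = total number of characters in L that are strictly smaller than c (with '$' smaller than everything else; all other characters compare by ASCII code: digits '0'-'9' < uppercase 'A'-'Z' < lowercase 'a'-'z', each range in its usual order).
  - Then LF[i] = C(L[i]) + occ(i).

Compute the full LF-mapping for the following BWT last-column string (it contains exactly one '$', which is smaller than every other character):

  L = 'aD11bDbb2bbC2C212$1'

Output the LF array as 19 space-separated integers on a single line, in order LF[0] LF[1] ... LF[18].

Char counts: '$':1, '1':4, '2':4, 'C':2, 'D':2, 'a':1, 'b':5
C (first-col start): C('$')=0, C('1')=1, C('2')=5, C('C')=9, C('D')=11, C('a')=13, C('b')=14
L[0]='a': occ=0, LF[0]=C('a')+0=13+0=13
L[1]='D': occ=0, LF[1]=C('D')+0=11+0=11
L[2]='1': occ=0, LF[2]=C('1')+0=1+0=1
L[3]='1': occ=1, LF[3]=C('1')+1=1+1=2
L[4]='b': occ=0, LF[4]=C('b')+0=14+0=14
L[5]='D': occ=1, LF[5]=C('D')+1=11+1=12
L[6]='b': occ=1, LF[6]=C('b')+1=14+1=15
L[7]='b': occ=2, LF[7]=C('b')+2=14+2=16
L[8]='2': occ=0, LF[8]=C('2')+0=5+0=5
L[9]='b': occ=3, LF[9]=C('b')+3=14+3=17
L[10]='b': occ=4, LF[10]=C('b')+4=14+4=18
L[11]='C': occ=0, LF[11]=C('C')+0=9+0=9
L[12]='2': occ=1, LF[12]=C('2')+1=5+1=6
L[13]='C': occ=1, LF[13]=C('C')+1=9+1=10
L[14]='2': occ=2, LF[14]=C('2')+2=5+2=7
L[15]='1': occ=2, LF[15]=C('1')+2=1+2=3
L[16]='2': occ=3, LF[16]=C('2')+3=5+3=8
L[17]='$': occ=0, LF[17]=C('$')+0=0+0=0
L[18]='1': occ=3, LF[18]=C('1')+3=1+3=4

Answer: 13 11 1 2 14 12 15 16 5 17 18 9 6 10 7 3 8 0 4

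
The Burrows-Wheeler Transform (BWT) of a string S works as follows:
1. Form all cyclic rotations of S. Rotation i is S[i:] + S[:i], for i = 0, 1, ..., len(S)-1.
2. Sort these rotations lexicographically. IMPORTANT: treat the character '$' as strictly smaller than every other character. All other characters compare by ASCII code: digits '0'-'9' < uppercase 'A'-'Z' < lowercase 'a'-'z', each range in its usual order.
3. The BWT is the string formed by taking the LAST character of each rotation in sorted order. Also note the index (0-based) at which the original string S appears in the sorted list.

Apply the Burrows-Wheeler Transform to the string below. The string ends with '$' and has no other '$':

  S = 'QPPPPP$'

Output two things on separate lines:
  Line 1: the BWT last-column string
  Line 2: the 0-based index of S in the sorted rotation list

Answer: PPPPPQ$
6

Derivation:
All 7 rotations (rotation i = S[i:]+S[:i]):
  rot[0] = QPPPPP$
  rot[1] = PPPPP$Q
  rot[2] = PPPP$QP
  rot[3] = PPP$QPP
  rot[4] = PP$QPPP
  rot[5] = P$QPPPP
  rot[6] = $QPPPPP
Sorted (with $ < everything):
  sorted[0] = $QPPPPP  (last char: 'P')
  sorted[1] = P$QPPPP  (last char: 'P')
  sorted[2] = PP$QPPP  (last char: 'P')
  sorted[3] = PPP$QPP  (last char: 'P')
  sorted[4] = PPPP$QP  (last char: 'P')
  sorted[5] = PPPPP$Q  (last char: 'Q')
  sorted[6] = QPPPPP$  (last char: '$')
Last column: PPPPPQ$
Original string S is at sorted index 6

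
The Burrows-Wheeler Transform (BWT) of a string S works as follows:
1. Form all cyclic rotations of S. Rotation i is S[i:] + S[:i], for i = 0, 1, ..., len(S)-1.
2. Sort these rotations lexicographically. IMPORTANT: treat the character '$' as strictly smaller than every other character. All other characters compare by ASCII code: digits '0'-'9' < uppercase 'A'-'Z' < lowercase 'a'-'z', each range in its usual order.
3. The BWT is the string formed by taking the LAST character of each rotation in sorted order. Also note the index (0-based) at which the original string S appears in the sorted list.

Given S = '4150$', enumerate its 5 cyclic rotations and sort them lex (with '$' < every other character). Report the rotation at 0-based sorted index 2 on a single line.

Answer: 150$4

Derivation:
All 5 rotations (rotation i = S[i:]+S[:i]):
  rot[0] = 4150$
  rot[1] = 150$4
  rot[2] = 50$41
  rot[3] = 0$415
  rot[4] = $4150
Sorted (with $ < everything):
  sorted[0] = $4150
  sorted[1] = 0$415
  sorted[2] = 150$4
  sorted[3] = 4150$
  sorted[4] = 50$41
sorted[2] = 150$4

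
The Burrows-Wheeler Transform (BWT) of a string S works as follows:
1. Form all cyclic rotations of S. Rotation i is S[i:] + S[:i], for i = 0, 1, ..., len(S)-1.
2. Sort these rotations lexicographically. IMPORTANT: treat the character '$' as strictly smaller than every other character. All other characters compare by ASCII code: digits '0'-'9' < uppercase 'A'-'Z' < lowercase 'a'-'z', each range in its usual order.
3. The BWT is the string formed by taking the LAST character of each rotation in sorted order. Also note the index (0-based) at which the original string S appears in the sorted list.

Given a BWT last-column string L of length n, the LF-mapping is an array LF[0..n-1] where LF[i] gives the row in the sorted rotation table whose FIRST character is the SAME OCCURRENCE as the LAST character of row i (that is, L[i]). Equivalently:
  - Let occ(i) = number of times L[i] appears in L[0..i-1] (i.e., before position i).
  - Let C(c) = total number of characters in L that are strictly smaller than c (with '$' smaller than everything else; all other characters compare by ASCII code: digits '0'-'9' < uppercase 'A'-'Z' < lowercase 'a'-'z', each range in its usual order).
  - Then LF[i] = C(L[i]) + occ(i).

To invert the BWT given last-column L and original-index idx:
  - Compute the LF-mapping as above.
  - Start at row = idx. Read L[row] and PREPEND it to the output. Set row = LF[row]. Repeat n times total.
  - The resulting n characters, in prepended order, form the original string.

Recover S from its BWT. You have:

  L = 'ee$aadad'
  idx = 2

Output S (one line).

Answer: addeaae$

Derivation:
LF mapping: 6 7 0 1 2 4 3 5
Walk LF starting at row 2, prepending L[row]:
  step 1: row=2, L[2]='$', prepend. Next row=LF[2]=0
  step 2: row=0, L[0]='e', prepend. Next row=LF[0]=6
  step 3: row=6, L[6]='a', prepend. Next row=LF[6]=3
  step 4: row=3, L[3]='a', prepend. Next row=LF[3]=1
  step 5: row=1, L[1]='e', prepend. Next row=LF[1]=7
  step 6: row=7, L[7]='d', prepend. Next row=LF[7]=5
  step 7: row=5, L[5]='d', prepend. Next row=LF[5]=4
  step 8: row=4, L[4]='a', prepend. Next row=LF[4]=2
Reversed output: addeaae$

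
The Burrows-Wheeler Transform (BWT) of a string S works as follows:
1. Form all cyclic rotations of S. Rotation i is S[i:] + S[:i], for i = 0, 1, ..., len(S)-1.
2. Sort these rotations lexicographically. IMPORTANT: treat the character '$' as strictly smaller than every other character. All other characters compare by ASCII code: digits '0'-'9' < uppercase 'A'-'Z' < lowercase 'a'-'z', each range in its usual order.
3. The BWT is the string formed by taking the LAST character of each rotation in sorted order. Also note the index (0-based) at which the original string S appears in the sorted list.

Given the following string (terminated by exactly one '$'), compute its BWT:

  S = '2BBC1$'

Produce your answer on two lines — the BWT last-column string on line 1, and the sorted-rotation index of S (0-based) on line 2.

All 6 rotations (rotation i = S[i:]+S[:i]):
  rot[0] = 2BBC1$
  rot[1] = BBC1$2
  rot[2] = BC1$2B
  rot[3] = C1$2BB
  rot[4] = 1$2BBC
  rot[5] = $2BBC1
Sorted (with $ < everything):
  sorted[0] = $2BBC1  (last char: '1')
  sorted[1] = 1$2BBC  (last char: 'C')
  sorted[2] = 2BBC1$  (last char: '$')
  sorted[3] = BBC1$2  (last char: '2')
  sorted[4] = BC1$2B  (last char: 'B')
  sorted[5] = C1$2BB  (last char: 'B')
Last column: 1C$2BB
Original string S is at sorted index 2

Answer: 1C$2BB
2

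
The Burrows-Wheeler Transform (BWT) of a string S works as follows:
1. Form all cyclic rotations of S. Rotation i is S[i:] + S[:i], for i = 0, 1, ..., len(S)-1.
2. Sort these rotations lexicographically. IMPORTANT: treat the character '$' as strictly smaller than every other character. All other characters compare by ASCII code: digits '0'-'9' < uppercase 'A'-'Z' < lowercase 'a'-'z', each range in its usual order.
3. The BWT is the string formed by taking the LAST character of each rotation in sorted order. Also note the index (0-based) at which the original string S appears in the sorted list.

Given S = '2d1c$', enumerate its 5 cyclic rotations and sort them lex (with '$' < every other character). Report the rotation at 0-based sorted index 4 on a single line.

All 5 rotations (rotation i = S[i:]+S[:i]):
  rot[0] = 2d1c$
  rot[1] = d1c$2
  rot[2] = 1c$2d
  rot[3] = c$2d1
  rot[4] = $2d1c
Sorted (with $ < everything):
  sorted[0] = $2d1c
  sorted[1] = 1c$2d
  sorted[2] = 2d1c$
  sorted[3] = c$2d1
  sorted[4] = d1c$2
sorted[4] = d1c$2

Answer: d1c$2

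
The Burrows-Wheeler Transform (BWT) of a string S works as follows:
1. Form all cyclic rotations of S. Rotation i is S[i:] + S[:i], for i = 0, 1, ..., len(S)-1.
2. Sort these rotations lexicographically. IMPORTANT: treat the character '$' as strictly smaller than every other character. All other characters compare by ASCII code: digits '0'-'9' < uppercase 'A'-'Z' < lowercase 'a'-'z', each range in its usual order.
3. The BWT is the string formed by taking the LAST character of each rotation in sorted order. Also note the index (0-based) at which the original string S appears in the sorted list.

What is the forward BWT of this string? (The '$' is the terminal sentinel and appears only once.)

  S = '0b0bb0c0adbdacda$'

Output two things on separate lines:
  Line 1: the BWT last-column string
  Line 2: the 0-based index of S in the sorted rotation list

Answer: ac$bbdd00b0d0acba
2

Derivation:
All 17 rotations (rotation i = S[i:]+S[:i]):
  rot[0] = 0b0bb0c0adbdacda$
  rot[1] = b0bb0c0adbdacda$0
  rot[2] = 0bb0c0adbdacda$0b
  rot[3] = bb0c0adbdacda$0b0
  rot[4] = b0c0adbdacda$0b0b
  rot[5] = 0c0adbdacda$0b0bb
  rot[6] = c0adbdacda$0b0bb0
  rot[7] = 0adbdacda$0b0bb0c
  rot[8] = adbdacda$0b0bb0c0
  rot[9] = dbdacda$0b0bb0c0a
  rot[10] = bdacda$0b0bb0c0ad
  rot[11] = dacda$0b0bb0c0adb
  rot[12] = acda$0b0bb0c0adbd
  rot[13] = cda$0b0bb0c0adbda
  rot[14] = da$0b0bb0c0adbdac
  rot[15] = a$0b0bb0c0adbdacd
  rot[16] = $0b0bb0c0adbdacda
Sorted (with $ < everything):
  sorted[0] = $0b0bb0c0adbdacda  (last char: 'a')
  sorted[1] = 0adbdacda$0b0bb0c  (last char: 'c')
  sorted[2] = 0b0bb0c0adbdacda$  (last char: '$')
  sorted[3] = 0bb0c0adbdacda$0b  (last char: 'b')
  sorted[4] = 0c0adbdacda$0b0bb  (last char: 'b')
  sorted[5] = a$0b0bb0c0adbdacd  (last char: 'd')
  sorted[6] = acda$0b0bb0c0adbd  (last char: 'd')
  sorted[7] = adbdacda$0b0bb0c0  (last char: '0')
  sorted[8] = b0bb0c0adbdacda$0  (last char: '0')
  sorted[9] = b0c0adbdacda$0b0b  (last char: 'b')
  sorted[10] = bb0c0adbdacda$0b0  (last char: '0')
  sorted[11] = bdacda$0b0bb0c0ad  (last char: 'd')
  sorted[12] = c0adbdacda$0b0bb0  (last char: '0')
  sorted[13] = cda$0b0bb0c0adbda  (last char: 'a')
  sorted[14] = da$0b0bb0c0adbdac  (last char: 'c')
  sorted[15] = dacda$0b0bb0c0adb  (last char: 'b')
  sorted[16] = dbdacda$0b0bb0c0a  (last char: 'a')
Last column: ac$bbdd00b0d0acba
Original string S is at sorted index 2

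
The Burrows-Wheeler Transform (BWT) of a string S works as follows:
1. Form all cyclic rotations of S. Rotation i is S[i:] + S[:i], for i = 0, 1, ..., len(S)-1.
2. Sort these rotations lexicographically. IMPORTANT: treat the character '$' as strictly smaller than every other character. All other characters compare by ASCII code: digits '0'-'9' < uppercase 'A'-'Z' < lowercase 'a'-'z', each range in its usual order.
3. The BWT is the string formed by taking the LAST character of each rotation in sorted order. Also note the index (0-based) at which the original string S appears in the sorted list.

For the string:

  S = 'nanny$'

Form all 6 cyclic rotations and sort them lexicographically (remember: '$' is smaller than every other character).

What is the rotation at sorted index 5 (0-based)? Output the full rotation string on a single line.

All 6 rotations (rotation i = S[i:]+S[:i]):
  rot[0] = nanny$
  rot[1] = anny$n
  rot[2] = nny$na
  rot[3] = ny$nan
  rot[4] = y$nann
  rot[5] = $nanny
Sorted (with $ < everything):
  sorted[0] = $nanny
  sorted[1] = anny$n
  sorted[2] = nanny$
  sorted[3] = nny$na
  sorted[4] = ny$nan
  sorted[5] = y$nann
sorted[5] = y$nann

Answer: y$nann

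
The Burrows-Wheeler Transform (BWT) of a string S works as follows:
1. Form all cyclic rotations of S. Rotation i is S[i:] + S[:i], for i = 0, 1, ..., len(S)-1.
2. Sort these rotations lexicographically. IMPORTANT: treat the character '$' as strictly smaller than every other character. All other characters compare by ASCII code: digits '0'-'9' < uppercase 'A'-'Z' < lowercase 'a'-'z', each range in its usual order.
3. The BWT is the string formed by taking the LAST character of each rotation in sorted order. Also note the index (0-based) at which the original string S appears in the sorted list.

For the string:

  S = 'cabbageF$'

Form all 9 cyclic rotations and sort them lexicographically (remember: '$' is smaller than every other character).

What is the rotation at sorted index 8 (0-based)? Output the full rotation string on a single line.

Answer: geF$cabba

Derivation:
All 9 rotations (rotation i = S[i:]+S[:i]):
  rot[0] = cabbageF$
  rot[1] = abbageF$c
  rot[2] = bbageF$ca
  rot[3] = bageF$cab
  rot[4] = ageF$cabb
  rot[5] = geF$cabba
  rot[6] = eF$cabbag
  rot[7] = F$cabbage
  rot[8] = $cabbageF
Sorted (with $ < everything):
  sorted[0] = $cabbageF
  sorted[1] = F$cabbage
  sorted[2] = abbageF$c
  sorted[3] = ageF$cabb
  sorted[4] = bageF$cab
  sorted[5] = bbageF$ca
  sorted[6] = cabbageF$
  sorted[7] = eF$cabbag
  sorted[8] = geF$cabba
sorted[8] = geF$cabba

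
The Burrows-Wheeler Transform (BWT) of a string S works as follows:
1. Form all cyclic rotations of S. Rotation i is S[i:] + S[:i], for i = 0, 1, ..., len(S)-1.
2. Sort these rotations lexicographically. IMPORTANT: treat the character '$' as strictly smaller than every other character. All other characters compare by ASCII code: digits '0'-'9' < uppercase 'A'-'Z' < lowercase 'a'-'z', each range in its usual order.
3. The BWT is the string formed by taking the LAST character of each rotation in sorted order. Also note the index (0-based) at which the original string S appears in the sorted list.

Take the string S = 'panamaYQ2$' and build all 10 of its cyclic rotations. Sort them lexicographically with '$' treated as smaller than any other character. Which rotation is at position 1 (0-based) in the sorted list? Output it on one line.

All 10 rotations (rotation i = S[i:]+S[:i]):
  rot[0] = panamaYQ2$
  rot[1] = anamaYQ2$p
  rot[2] = namaYQ2$pa
  rot[3] = amaYQ2$pan
  rot[4] = maYQ2$pana
  rot[5] = aYQ2$panam
  rot[6] = YQ2$panama
  rot[7] = Q2$panamaY
  rot[8] = 2$panamaYQ
  rot[9] = $panamaYQ2
Sorted (with $ < everything):
  sorted[0] = $panamaYQ2
  sorted[1] = 2$panamaYQ
  sorted[2] = Q2$panamaY
  sorted[3] = YQ2$panama
  sorted[4] = aYQ2$panam
  sorted[5] = amaYQ2$pan
  sorted[6] = anamaYQ2$p
  sorted[7] = maYQ2$pana
  sorted[8] = namaYQ2$pa
  sorted[9] = panamaYQ2$
sorted[1] = 2$panamaYQ

Answer: 2$panamaYQ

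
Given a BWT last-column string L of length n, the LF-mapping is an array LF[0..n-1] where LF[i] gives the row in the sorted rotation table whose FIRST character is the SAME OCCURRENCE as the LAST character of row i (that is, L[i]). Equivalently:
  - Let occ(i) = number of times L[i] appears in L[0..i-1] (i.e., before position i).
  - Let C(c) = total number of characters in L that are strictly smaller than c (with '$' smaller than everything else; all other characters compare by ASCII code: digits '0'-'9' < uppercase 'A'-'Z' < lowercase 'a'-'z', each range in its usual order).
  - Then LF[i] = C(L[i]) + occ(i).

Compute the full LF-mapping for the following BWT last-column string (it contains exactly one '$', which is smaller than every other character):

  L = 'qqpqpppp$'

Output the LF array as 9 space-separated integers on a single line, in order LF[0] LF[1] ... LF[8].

Answer: 6 7 1 8 2 3 4 5 0

Derivation:
Char counts: '$':1, 'p':5, 'q':3
C (first-col start): C('$')=0, C('p')=1, C('q')=6
L[0]='q': occ=0, LF[0]=C('q')+0=6+0=6
L[1]='q': occ=1, LF[1]=C('q')+1=6+1=7
L[2]='p': occ=0, LF[2]=C('p')+0=1+0=1
L[3]='q': occ=2, LF[3]=C('q')+2=6+2=8
L[4]='p': occ=1, LF[4]=C('p')+1=1+1=2
L[5]='p': occ=2, LF[5]=C('p')+2=1+2=3
L[6]='p': occ=3, LF[6]=C('p')+3=1+3=4
L[7]='p': occ=4, LF[7]=C('p')+4=1+4=5
L[8]='$': occ=0, LF[8]=C('$')+0=0+0=0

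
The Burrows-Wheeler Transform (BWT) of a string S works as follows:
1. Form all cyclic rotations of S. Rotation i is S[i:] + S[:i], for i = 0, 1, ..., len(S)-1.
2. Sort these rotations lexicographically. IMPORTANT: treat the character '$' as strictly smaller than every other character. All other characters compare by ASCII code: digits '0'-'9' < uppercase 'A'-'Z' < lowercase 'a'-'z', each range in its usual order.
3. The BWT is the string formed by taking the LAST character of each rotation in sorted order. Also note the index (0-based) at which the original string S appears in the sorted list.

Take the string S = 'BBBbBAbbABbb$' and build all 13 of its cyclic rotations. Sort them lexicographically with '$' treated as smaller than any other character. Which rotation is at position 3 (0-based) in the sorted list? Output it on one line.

All 13 rotations (rotation i = S[i:]+S[:i]):
  rot[0] = BBBbBAbbABbb$
  rot[1] = BBbBAbbABbb$B
  rot[2] = BbBAbbABbb$BB
  rot[3] = bBAbbABbb$BBB
  rot[4] = BAbbABbb$BBBb
  rot[5] = AbbABbb$BBBbB
  rot[6] = bbABbb$BBBbBA
  rot[7] = bABbb$BBBbBAb
  rot[8] = ABbb$BBBbBAbb
  rot[9] = Bbb$BBBbBAbbA
  rot[10] = bb$BBBbBAbbAB
  rot[11] = b$BBBbBAbbABb
  rot[12] = $BBBbBAbbABbb
Sorted (with $ < everything):
  sorted[0] = $BBBbBAbbABbb
  sorted[1] = ABbb$BBBbBAbb
  sorted[2] = AbbABbb$BBBbB
  sorted[3] = BAbbABbb$BBBb
  sorted[4] = BBBbBAbbABbb$
  sorted[5] = BBbBAbbABbb$B
  sorted[6] = BbBAbbABbb$BB
  sorted[7] = Bbb$BBBbBAbbA
  sorted[8] = b$BBBbBAbbABb
  sorted[9] = bABbb$BBBbBAb
  sorted[10] = bBAbbABbb$BBB
  sorted[11] = bb$BBBbBAbbAB
  sorted[12] = bbABbb$BBBbBA
sorted[3] = BAbbABbb$BBBb

Answer: BAbbABbb$BBBb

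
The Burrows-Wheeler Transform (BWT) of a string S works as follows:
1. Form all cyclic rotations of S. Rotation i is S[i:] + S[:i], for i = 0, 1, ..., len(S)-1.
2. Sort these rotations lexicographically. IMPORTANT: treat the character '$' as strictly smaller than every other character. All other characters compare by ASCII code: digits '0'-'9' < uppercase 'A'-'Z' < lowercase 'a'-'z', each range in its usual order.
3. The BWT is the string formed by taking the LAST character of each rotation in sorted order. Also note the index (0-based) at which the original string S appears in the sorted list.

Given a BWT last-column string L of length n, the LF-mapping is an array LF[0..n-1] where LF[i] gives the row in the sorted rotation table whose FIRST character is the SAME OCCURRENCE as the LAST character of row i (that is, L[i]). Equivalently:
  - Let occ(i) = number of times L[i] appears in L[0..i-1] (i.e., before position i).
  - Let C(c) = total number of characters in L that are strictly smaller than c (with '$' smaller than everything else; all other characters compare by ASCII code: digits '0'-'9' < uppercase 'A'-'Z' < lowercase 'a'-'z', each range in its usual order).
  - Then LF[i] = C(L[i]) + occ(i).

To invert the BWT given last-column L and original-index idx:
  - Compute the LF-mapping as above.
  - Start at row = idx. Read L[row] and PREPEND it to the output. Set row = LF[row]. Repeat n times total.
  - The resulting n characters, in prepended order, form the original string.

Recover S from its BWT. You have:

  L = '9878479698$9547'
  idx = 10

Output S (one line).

Answer: 88597749846799$

Derivation:
LF mapping: 11 8 5 9 1 6 12 4 13 10 0 14 3 2 7
Walk LF starting at row 10, prepending L[row]:
  step 1: row=10, L[10]='$', prepend. Next row=LF[10]=0
  step 2: row=0, L[0]='9', prepend. Next row=LF[0]=11
  step 3: row=11, L[11]='9', prepend. Next row=LF[11]=14
  step 4: row=14, L[14]='7', prepend. Next row=LF[14]=7
  step 5: row=7, L[7]='6', prepend. Next row=LF[7]=4
  step 6: row=4, L[4]='4', prepend. Next row=LF[4]=1
  step 7: row=1, L[1]='8', prepend. Next row=LF[1]=8
  step 8: row=8, L[8]='9', prepend. Next row=LF[8]=13
  step 9: row=13, L[13]='4', prepend. Next row=LF[13]=2
  step 10: row=2, L[2]='7', prepend. Next row=LF[2]=5
  step 11: row=5, L[5]='7', prepend. Next row=LF[5]=6
  step 12: row=6, L[6]='9', prepend. Next row=LF[6]=12
  step 13: row=12, L[12]='5', prepend. Next row=LF[12]=3
  step 14: row=3, L[3]='8', prepend. Next row=LF[3]=9
  step 15: row=9, L[9]='8', prepend. Next row=LF[9]=10
Reversed output: 88597749846799$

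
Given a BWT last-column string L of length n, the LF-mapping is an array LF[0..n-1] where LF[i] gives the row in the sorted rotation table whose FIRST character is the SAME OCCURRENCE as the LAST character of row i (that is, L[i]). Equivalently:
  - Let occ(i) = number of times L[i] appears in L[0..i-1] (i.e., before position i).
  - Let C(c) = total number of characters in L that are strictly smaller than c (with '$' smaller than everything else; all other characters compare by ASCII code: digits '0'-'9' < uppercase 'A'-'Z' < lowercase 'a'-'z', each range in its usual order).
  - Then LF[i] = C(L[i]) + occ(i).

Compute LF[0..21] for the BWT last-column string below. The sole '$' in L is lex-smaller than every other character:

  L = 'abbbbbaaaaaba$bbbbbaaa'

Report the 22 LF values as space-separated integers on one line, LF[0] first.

Answer: 1 11 12 13 14 15 2 3 4 5 6 16 7 0 17 18 19 20 21 8 9 10

Derivation:
Char counts: '$':1, 'a':10, 'b':11
C (first-col start): C('$')=0, C('a')=1, C('b')=11
L[0]='a': occ=0, LF[0]=C('a')+0=1+0=1
L[1]='b': occ=0, LF[1]=C('b')+0=11+0=11
L[2]='b': occ=1, LF[2]=C('b')+1=11+1=12
L[3]='b': occ=2, LF[3]=C('b')+2=11+2=13
L[4]='b': occ=3, LF[4]=C('b')+3=11+3=14
L[5]='b': occ=4, LF[5]=C('b')+4=11+4=15
L[6]='a': occ=1, LF[6]=C('a')+1=1+1=2
L[7]='a': occ=2, LF[7]=C('a')+2=1+2=3
L[8]='a': occ=3, LF[8]=C('a')+3=1+3=4
L[9]='a': occ=4, LF[9]=C('a')+4=1+4=5
L[10]='a': occ=5, LF[10]=C('a')+5=1+5=6
L[11]='b': occ=5, LF[11]=C('b')+5=11+5=16
L[12]='a': occ=6, LF[12]=C('a')+6=1+6=7
L[13]='$': occ=0, LF[13]=C('$')+0=0+0=0
L[14]='b': occ=6, LF[14]=C('b')+6=11+6=17
L[15]='b': occ=7, LF[15]=C('b')+7=11+7=18
L[16]='b': occ=8, LF[16]=C('b')+8=11+8=19
L[17]='b': occ=9, LF[17]=C('b')+9=11+9=20
L[18]='b': occ=10, LF[18]=C('b')+10=11+10=21
L[19]='a': occ=7, LF[19]=C('a')+7=1+7=8
L[20]='a': occ=8, LF[20]=C('a')+8=1+8=9
L[21]='a': occ=9, LF[21]=C('a')+9=1+9=10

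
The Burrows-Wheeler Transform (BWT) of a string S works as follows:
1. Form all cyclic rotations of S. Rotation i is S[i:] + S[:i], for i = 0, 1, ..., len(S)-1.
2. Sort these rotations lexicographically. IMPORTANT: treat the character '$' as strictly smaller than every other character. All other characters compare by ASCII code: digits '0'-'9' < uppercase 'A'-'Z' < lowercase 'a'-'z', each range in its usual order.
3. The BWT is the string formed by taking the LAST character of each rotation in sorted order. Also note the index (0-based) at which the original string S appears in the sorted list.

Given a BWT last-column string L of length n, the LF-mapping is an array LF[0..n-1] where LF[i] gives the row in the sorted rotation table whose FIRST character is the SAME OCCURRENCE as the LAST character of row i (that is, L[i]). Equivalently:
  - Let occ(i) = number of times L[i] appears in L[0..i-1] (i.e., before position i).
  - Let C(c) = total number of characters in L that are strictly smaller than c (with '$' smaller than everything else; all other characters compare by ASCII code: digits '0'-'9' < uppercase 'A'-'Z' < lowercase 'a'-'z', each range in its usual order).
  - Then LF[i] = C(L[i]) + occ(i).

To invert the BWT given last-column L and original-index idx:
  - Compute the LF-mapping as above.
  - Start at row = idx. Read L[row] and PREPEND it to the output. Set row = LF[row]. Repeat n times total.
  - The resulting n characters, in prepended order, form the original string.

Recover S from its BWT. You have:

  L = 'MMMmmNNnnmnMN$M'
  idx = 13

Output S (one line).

Answer: nNnNNMnmMmmMMM$

Derivation:
LF mapping: 1 2 3 9 10 6 7 12 13 11 14 4 8 0 5
Walk LF starting at row 13, prepending L[row]:
  step 1: row=13, L[13]='$', prepend. Next row=LF[13]=0
  step 2: row=0, L[0]='M', prepend. Next row=LF[0]=1
  step 3: row=1, L[1]='M', prepend. Next row=LF[1]=2
  step 4: row=2, L[2]='M', prepend. Next row=LF[2]=3
  step 5: row=3, L[3]='m', prepend. Next row=LF[3]=9
  step 6: row=9, L[9]='m', prepend. Next row=LF[9]=11
  step 7: row=11, L[11]='M', prepend. Next row=LF[11]=4
  step 8: row=4, L[4]='m', prepend. Next row=LF[4]=10
  step 9: row=10, L[10]='n', prepend. Next row=LF[10]=14
  step 10: row=14, L[14]='M', prepend. Next row=LF[14]=5
  step 11: row=5, L[5]='N', prepend. Next row=LF[5]=6
  step 12: row=6, L[6]='N', prepend. Next row=LF[6]=7
  step 13: row=7, L[7]='n', prepend. Next row=LF[7]=12
  step 14: row=12, L[12]='N', prepend. Next row=LF[12]=8
  step 15: row=8, L[8]='n', prepend. Next row=LF[8]=13
Reversed output: nNnNNMnmMmmMMM$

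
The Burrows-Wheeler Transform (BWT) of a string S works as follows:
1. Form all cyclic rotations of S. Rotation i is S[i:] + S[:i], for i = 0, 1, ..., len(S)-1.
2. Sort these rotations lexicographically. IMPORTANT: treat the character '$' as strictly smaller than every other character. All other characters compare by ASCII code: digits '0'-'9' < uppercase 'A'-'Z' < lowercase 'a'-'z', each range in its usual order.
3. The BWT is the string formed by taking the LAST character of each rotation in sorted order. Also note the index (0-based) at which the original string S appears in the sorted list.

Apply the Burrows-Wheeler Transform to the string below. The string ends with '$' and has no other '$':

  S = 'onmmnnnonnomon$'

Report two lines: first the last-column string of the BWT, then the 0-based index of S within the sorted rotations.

Answer: nnmooomonnnnm$n
13

Derivation:
All 15 rotations (rotation i = S[i:]+S[:i]):
  rot[0] = onmmnnnonnomon$
  rot[1] = nmmnnnonnomon$o
  rot[2] = mmnnnonnomon$on
  rot[3] = mnnnonnomon$onm
  rot[4] = nnnonnomon$onmm
  rot[5] = nnonnomon$onmmn
  rot[6] = nonnomon$onmmnn
  rot[7] = onnomon$onmmnnn
  rot[8] = nnomon$onmmnnno
  rot[9] = nomon$onmmnnnon
  rot[10] = omon$onmmnnnonn
  rot[11] = mon$onmmnnnonno
  rot[12] = on$onmmnnnonnom
  rot[13] = n$onmmnnnonnomo
  rot[14] = $onmmnnnonnomon
Sorted (with $ < everything):
  sorted[0] = $onmmnnnonnomon  (last char: 'n')
  sorted[1] = mmnnnonnomon$on  (last char: 'n')
  sorted[2] = mnnnonnomon$onm  (last char: 'm')
  sorted[3] = mon$onmmnnnonno  (last char: 'o')
  sorted[4] = n$onmmnnnonnomo  (last char: 'o')
  sorted[5] = nmmnnnonnomon$o  (last char: 'o')
  sorted[6] = nnnonnomon$onmm  (last char: 'm')
  sorted[7] = nnomon$onmmnnno  (last char: 'o')
  sorted[8] = nnonnomon$onmmn  (last char: 'n')
  sorted[9] = nomon$onmmnnnon  (last char: 'n')
  sorted[10] = nonnomon$onmmnn  (last char: 'n')
  sorted[11] = omon$onmmnnnonn  (last char: 'n')
  sorted[12] = on$onmmnnnonnom  (last char: 'm')
  sorted[13] = onmmnnnonnomon$  (last char: '$')
  sorted[14] = onnomon$onmmnnn  (last char: 'n')
Last column: nnmooomonnnnm$n
Original string S is at sorted index 13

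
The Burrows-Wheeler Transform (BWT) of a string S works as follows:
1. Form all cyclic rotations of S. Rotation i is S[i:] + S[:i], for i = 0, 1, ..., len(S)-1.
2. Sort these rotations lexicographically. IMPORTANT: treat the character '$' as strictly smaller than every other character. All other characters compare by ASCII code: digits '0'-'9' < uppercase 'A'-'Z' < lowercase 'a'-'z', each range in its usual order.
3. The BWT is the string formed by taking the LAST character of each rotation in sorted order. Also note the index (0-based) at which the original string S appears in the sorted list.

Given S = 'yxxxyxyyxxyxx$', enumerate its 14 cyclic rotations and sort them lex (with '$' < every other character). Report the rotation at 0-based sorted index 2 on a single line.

Answer: xx$yxxxyxyyxxy

Derivation:
All 14 rotations (rotation i = S[i:]+S[:i]):
  rot[0] = yxxxyxyyxxyxx$
  rot[1] = xxxyxyyxxyxx$y
  rot[2] = xxyxyyxxyxx$yx
  rot[3] = xyxyyxxyxx$yxx
  rot[4] = yxyyxxyxx$yxxx
  rot[5] = xyyxxyxx$yxxxy
  rot[6] = yyxxyxx$yxxxyx
  rot[7] = yxxyxx$yxxxyxy
  rot[8] = xxyxx$yxxxyxyy
  rot[9] = xyxx$yxxxyxyyx
  rot[10] = yxx$yxxxyxyyxx
  rot[11] = xx$yxxxyxyyxxy
  rot[12] = x$yxxxyxyyxxyx
  rot[13] = $yxxxyxyyxxyxx
Sorted (with $ < everything):
  sorted[0] = $yxxxyxyyxxyxx
  sorted[1] = x$yxxxyxyyxxyx
  sorted[2] = xx$yxxxyxyyxxy
  sorted[3] = xxxyxyyxxyxx$y
  sorted[4] = xxyxx$yxxxyxyy
  sorted[5] = xxyxyyxxyxx$yx
  sorted[6] = xyxx$yxxxyxyyx
  sorted[7] = xyxyyxxyxx$yxx
  sorted[8] = xyyxxyxx$yxxxy
  sorted[9] = yxx$yxxxyxyyxx
  sorted[10] = yxxxyxyyxxyxx$
  sorted[11] = yxxyxx$yxxxyxy
  sorted[12] = yxyyxxyxx$yxxx
  sorted[13] = yyxxyxx$yxxxyx
sorted[2] = xx$yxxxyxyyxxy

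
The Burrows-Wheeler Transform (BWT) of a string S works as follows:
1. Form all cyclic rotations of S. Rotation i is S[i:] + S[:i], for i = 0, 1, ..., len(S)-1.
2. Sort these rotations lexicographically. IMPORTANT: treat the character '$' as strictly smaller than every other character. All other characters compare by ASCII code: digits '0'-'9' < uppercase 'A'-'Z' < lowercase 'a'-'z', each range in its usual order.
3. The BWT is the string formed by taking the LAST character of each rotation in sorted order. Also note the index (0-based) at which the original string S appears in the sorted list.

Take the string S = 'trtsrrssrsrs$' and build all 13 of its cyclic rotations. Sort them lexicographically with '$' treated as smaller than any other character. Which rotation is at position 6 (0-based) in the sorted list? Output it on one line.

Answer: s$trtsrrssrsr

Derivation:
All 13 rotations (rotation i = S[i:]+S[:i]):
  rot[0] = trtsrrssrsrs$
  rot[1] = rtsrrssrsrs$t
  rot[2] = tsrrssrsrs$tr
  rot[3] = srrssrsrs$trt
  rot[4] = rrssrsrs$trts
  rot[5] = rssrsrs$trtsr
  rot[6] = ssrsrs$trtsrr
  rot[7] = srsrs$trtsrrs
  rot[8] = rsrs$trtsrrss
  rot[9] = srs$trtsrrssr
  rot[10] = rs$trtsrrssrs
  rot[11] = s$trtsrrssrsr
  rot[12] = $trtsrrssrsrs
Sorted (with $ < everything):
  sorted[0] = $trtsrrssrsrs
  sorted[1] = rrssrsrs$trts
  sorted[2] = rs$trtsrrssrs
  sorted[3] = rsrs$trtsrrss
  sorted[4] = rssrsrs$trtsr
  sorted[5] = rtsrrssrsrs$t
  sorted[6] = s$trtsrrssrsr
  sorted[7] = srrssrsrs$trt
  sorted[8] = srs$trtsrrssr
  sorted[9] = srsrs$trtsrrs
  sorted[10] = ssrsrs$trtsrr
  sorted[11] = trtsrrssrsrs$
  sorted[12] = tsrrssrsrs$tr
sorted[6] = s$trtsrrssrsr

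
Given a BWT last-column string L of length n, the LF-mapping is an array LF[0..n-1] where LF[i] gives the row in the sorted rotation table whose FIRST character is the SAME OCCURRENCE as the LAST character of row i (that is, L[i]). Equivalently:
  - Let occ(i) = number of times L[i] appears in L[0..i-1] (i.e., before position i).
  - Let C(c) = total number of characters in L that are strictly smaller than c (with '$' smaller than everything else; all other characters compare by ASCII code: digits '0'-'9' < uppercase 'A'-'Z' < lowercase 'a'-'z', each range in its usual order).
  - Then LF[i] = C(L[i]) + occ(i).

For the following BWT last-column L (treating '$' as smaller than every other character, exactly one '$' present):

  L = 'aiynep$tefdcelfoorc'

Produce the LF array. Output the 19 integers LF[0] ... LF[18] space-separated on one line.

Char counts: '$':1, 'a':1, 'c':2, 'd':1, 'e':3, 'f':2, 'i':1, 'l':1, 'n':1, 'o':2, 'p':1, 'r':1, 't':1, 'y':1
C (first-col start): C('$')=0, C('a')=1, C('c')=2, C('d')=4, C('e')=5, C('f')=8, C('i')=10, C('l')=11, C('n')=12, C('o')=13, C('p')=15, C('r')=16, C('t')=17, C('y')=18
L[0]='a': occ=0, LF[0]=C('a')+0=1+0=1
L[1]='i': occ=0, LF[1]=C('i')+0=10+0=10
L[2]='y': occ=0, LF[2]=C('y')+0=18+0=18
L[3]='n': occ=0, LF[3]=C('n')+0=12+0=12
L[4]='e': occ=0, LF[4]=C('e')+0=5+0=5
L[5]='p': occ=0, LF[5]=C('p')+0=15+0=15
L[6]='$': occ=0, LF[6]=C('$')+0=0+0=0
L[7]='t': occ=0, LF[7]=C('t')+0=17+0=17
L[8]='e': occ=1, LF[8]=C('e')+1=5+1=6
L[9]='f': occ=0, LF[9]=C('f')+0=8+0=8
L[10]='d': occ=0, LF[10]=C('d')+0=4+0=4
L[11]='c': occ=0, LF[11]=C('c')+0=2+0=2
L[12]='e': occ=2, LF[12]=C('e')+2=5+2=7
L[13]='l': occ=0, LF[13]=C('l')+0=11+0=11
L[14]='f': occ=1, LF[14]=C('f')+1=8+1=9
L[15]='o': occ=0, LF[15]=C('o')+0=13+0=13
L[16]='o': occ=1, LF[16]=C('o')+1=13+1=14
L[17]='r': occ=0, LF[17]=C('r')+0=16+0=16
L[18]='c': occ=1, LF[18]=C('c')+1=2+1=3

Answer: 1 10 18 12 5 15 0 17 6 8 4 2 7 11 9 13 14 16 3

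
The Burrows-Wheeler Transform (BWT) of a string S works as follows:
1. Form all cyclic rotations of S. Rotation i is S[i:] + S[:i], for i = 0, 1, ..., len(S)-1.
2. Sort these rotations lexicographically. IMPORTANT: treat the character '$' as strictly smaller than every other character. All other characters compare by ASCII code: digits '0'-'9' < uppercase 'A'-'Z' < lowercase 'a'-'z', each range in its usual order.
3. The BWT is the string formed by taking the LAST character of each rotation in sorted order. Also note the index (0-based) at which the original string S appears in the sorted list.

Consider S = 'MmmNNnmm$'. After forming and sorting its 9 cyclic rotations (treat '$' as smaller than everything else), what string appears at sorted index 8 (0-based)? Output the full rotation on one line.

All 9 rotations (rotation i = S[i:]+S[:i]):
  rot[0] = MmmNNnmm$
  rot[1] = mmNNnmm$M
  rot[2] = mNNnmm$Mm
  rot[3] = NNnmm$Mmm
  rot[4] = Nnmm$MmmN
  rot[5] = nmm$MmmNN
  rot[6] = mm$MmmNNn
  rot[7] = m$MmmNNnm
  rot[8] = $MmmNNnmm
Sorted (with $ < everything):
  sorted[0] = $MmmNNnmm
  sorted[1] = MmmNNnmm$
  sorted[2] = NNnmm$Mmm
  sorted[3] = Nnmm$MmmN
  sorted[4] = m$MmmNNnm
  sorted[5] = mNNnmm$Mm
  sorted[6] = mm$MmmNNn
  sorted[7] = mmNNnmm$M
  sorted[8] = nmm$MmmNN
sorted[8] = nmm$MmmNN

Answer: nmm$MmmNN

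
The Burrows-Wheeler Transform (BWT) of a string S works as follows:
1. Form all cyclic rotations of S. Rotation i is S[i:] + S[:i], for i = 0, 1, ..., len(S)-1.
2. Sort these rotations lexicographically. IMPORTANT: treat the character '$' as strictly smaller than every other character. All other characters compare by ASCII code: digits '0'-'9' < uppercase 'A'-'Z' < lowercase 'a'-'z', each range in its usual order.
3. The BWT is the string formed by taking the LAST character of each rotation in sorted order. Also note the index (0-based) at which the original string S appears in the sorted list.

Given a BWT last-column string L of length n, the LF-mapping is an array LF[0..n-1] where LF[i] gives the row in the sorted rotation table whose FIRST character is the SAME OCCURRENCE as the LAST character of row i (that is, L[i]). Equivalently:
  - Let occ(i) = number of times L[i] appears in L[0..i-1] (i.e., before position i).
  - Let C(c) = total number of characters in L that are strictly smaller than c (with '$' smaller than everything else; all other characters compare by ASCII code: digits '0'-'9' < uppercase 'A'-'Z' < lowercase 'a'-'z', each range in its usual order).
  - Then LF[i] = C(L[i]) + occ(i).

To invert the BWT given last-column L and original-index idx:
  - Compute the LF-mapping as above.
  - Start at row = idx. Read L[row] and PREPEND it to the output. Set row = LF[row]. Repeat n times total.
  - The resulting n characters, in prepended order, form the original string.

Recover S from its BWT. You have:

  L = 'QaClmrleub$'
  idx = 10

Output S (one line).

LF mapping: 2 3 1 6 8 9 7 5 10 4 0
Walk LF starting at row 10, prepending L[row]:
  step 1: row=10, L[10]='$', prepend. Next row=LF[10]=0
  step 2: row=0, L[0]='Q', prepend. Next row=LF[0]=2
  step 3: row=2, L[2]='C', prepend. Next row=LF[2]=1
  step 4: row=1, L[1]='a', prepend. Next row=LF[1]=3
  step 5: row=3, L[3]='l', prepend. Next row=LF[3]=6
  step 6: row=6, L[6]='l', prepend. Next row=LF[6]=7
  step 7: row=7, L[7]='e', prepend. Next row=LF[7]=5
  step 8: row=5, L[5]='r', prepend. Next row=LF[5]=9
  step 9: row=9, L[9]='b', prepend. Next row=LF[9]=4
  step 10: row=4, L[4]='m', prepend. Next row=LF[4]=8
  step 11: row=8, L[8]='u', prepend. Next row=LF[8]=10
Reversed output: umbrellaCQ$

Answer: umbrellaCQ$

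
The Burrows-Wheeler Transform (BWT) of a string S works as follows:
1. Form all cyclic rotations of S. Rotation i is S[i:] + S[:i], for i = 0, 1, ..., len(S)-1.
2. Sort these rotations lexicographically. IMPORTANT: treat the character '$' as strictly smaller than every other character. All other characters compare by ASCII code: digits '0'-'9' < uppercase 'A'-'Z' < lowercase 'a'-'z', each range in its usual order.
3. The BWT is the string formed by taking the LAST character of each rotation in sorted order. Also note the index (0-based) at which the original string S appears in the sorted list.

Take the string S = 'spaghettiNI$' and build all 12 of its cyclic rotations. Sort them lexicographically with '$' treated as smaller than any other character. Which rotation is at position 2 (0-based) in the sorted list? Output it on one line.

All 12 rotations (rotation i = S[i:]+S[:i]):
  rot[0] = spaghettiNI$
  rot[1] = paghettiNI$s
  rot[2] = aghettiNI$sp
  rot[3] = ghettiNI$spa
  rot[4] = hettiNI$spag
  rot[5] = ettiNI$spagh
  rot[6] = ttiNI$spaghe
  rot[7] = tiNI$spaghet
  rot[8] = iNI$spaghett
  rot[9] = NI$spaghetti
  rot[10] = I$spaghettiN
  rot[11] = $spaghettiNI
Sorted (with $ < everything):
  sorted[0] = $spaghettiNI
  sorted[1] = I$spaghettiN
  sorted[2] = NI$spaghetti
  sorted[3] = aghettiNI$sp
  sorted[4] = ettiNI$spagh
  sorted[5] = ghettiNI$spa
  sorted[6] = hettiNI$spag
  sorted[7] = iNI$spaghett
  sorted[8] = paghettiNI$s
  sorted[9] = spaghettiNI$
  sorted[10] = tiNI$spaghet
  sorted[11] = ttiNI$spaghe
sorted[2] = NI$spaghetti

Answer: NI$spaghetti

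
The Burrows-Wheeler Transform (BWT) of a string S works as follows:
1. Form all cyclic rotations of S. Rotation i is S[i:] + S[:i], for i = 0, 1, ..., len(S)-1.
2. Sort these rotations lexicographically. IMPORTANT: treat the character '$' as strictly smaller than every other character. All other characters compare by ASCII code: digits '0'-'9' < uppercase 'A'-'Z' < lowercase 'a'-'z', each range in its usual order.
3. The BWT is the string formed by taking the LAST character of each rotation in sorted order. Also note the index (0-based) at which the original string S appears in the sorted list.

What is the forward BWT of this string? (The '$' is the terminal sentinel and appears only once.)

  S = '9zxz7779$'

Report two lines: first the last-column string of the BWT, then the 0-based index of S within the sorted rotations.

Answer: 9z777$zx9
5

Derivation:
All 9 rotations (rotation i = S[i:]+S[:i]):
  rot[0] = 9zxz7779$
  rot[1] = zxz7779$9
  rot[2] = xz7779$9z
  rot[3] = z7779$9zx
  rot[4] = 7779$9zxz
  rot[5] = 779$9zxz7
  rot[6] = 79$9zxz77
  rot[7] = 9$9zxz777
  rot[8] = $9zxz7779
Sorted (with $ < everything):
  sorted[0] = $9zxz7779  (last char: '9')
  sorted[1] = 7779$9zxz  (last char: 'z')
  sorted[2] = 779$9zxz7  (last char: '7')
  sorted[3] = 79$9zxz77  (last char: '7')
  sorted[4] = 9$9zxz777  (last char: '7')
  sorted[5] = 9zxz7779$  (last char: '$')
  sorted[6] = xz7779$9z  (last char: 'z')
  sorted[7] = z7779$9zx  (last char: 'x')
  sorted[8] = zxz7779$9  (last char: '9')
Last column: 9z777$zx9
Original string S is at sorted index 5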